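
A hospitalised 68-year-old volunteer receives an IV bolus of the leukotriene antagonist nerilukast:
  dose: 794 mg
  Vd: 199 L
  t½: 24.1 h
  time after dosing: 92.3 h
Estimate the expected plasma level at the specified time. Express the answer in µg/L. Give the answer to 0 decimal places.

C₀ = Dose / Vd = 794.0 / 199 = 3.990 mg/L
k = ln2 / t½ = 0.693147 / 24.1 = 0.02876 h⁻¹
C = C₀ · e^(−k·t) = 3.990 × e^(−0.02876 × 92.3)
  = 3.990 × 0.07033 = 0.2806 mg/L
Convert: 0.2806 mg/L × 1000 = 280.6 µg/L

281 µg/L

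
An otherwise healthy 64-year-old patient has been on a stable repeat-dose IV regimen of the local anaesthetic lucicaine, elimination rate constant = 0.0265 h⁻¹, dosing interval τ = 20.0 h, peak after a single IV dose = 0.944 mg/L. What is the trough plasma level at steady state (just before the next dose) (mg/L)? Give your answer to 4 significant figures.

1.351 mg/L

e^(−kτ) = e^(−0.02650 × 20.0) = 0.5886
Accumulation ratio R = 1 / (1 − e^(−kτ)) = 1 / (1 − 0.5886) = 2.431
Steady-state trough = C₀ × R × e^(−kτ) = 0.944 × 2.431 × 0.5886 = 1.351 mg/L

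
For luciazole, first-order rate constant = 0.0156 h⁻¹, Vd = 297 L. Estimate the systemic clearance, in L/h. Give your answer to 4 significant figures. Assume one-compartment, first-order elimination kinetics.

4.633 L/h

CL = k × Vd = 0.0156 × 297 = 4.633 L/h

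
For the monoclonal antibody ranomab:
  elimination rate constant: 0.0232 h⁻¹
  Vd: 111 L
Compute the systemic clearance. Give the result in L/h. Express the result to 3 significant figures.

2.58 L/h

CL = k × Vd = 0.0232 × 111 = 2.575 L/h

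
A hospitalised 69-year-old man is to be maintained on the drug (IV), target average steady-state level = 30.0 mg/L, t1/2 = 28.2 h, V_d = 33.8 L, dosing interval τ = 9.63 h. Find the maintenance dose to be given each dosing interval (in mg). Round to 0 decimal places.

k = ln2 / t½ = 0.693147 / 28.2 = 0.02458 h⁻¹
CL = k × Vd = 0.02458 × 33.8 = 0.8308 L/h
At steady state, Dose/τ = Css × CL.
Dose = Css × CL × τ = 30.0 × 0.8308 × 9.63 = 240.0 mg

240 mg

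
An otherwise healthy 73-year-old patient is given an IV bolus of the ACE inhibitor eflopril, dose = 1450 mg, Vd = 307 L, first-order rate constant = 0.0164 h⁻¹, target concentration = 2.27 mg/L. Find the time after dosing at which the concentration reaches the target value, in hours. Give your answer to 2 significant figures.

C₀ = Dose / Vd = 1450 / 307 = 4.723 mg/L
t = ln(C₀ / C) / k = ln(4.723 / 2.27) / 0.01640
  = ln(2.081) / 0.01640 = 0.7328 / 0.01640 = 44.68 h

45 h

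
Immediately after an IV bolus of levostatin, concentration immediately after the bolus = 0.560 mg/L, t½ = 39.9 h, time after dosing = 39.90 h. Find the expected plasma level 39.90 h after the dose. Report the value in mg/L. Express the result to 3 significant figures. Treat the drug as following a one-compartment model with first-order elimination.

0.280 mg/L

k = ln2 / t½ = 0.693147 / 39.9 = 0.01737 h⁻¹
t / t½ = 39.90 / 39.9 = 1 half-lives
C = C₀ × (1/2)^1 = 0.5600 × 0.5000 = 0.2800 mg/L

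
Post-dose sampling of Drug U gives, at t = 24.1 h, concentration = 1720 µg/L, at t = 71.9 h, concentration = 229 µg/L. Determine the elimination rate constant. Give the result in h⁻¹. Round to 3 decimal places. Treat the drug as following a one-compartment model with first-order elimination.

k = ln(C₁/C₂) / (t₂ − t₁) = ln(1720/229) / (71.9 − 24.1)
  = 2.016 / 47.80 = 0.04218 h⁻¹

0.042 h⁻¹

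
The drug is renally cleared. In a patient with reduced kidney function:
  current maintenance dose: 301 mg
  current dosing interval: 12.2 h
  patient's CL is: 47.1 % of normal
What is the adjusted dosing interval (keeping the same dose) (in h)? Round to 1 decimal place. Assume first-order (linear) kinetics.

To keep the same average steady-state level, dosing rate must scale with clearance.
CL ratio = 47.1 / 100 = 0.4710
New interval (same dose) = 12.2 / 0.4710 = 25.90 h

25.9 h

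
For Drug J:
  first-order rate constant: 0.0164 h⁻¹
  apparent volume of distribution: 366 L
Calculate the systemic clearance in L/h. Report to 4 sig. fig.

CL = k × Vd = 0.0164 × 366 = 6.002 L/h

6.002 L/h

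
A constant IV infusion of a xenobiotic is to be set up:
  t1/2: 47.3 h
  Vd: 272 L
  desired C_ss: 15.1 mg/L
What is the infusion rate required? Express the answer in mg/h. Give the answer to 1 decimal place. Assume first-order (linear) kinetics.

k = ln2 / t½ = 0.693147 / 47.3 = 0.01465 h⁻¹
CL = k × Vd = 0.01465 × 272 = 3.985 L/h
At steady state, infusion rate R₀ = Css × CL = 15.1 × 3.985 = 60.17 mg/h

60.2 mg/h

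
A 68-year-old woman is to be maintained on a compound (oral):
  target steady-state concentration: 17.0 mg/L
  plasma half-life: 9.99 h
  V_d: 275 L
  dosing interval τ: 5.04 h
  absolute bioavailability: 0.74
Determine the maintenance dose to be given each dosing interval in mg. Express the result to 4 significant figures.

2209 mg

k = ln2 / t½ = 0.693147 / 9.99 = 0.06938 h⁻¹
CL = k × Vd = 0.06938 × 275 = 19.08 L/h
At steady state, F × (Dose/τ) = Css × CL.
Dose = Css × CL × τ / F = 17.0 × 19.08 × 5.04 / 0.74 = 2209 mg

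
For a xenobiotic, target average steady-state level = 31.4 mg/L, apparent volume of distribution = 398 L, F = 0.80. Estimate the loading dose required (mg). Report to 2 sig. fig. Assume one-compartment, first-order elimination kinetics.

LD = Css × Vd / F = 31.4 × 398 / 0.80 = 15620 mg

16000 mg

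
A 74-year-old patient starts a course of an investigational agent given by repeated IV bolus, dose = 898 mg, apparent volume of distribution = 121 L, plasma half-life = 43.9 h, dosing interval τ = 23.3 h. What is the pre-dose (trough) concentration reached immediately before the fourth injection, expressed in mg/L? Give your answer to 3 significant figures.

11.2 mg/L

C₀ per dose = Dose / Vd = 898 / 121 = 7.421 mg/L
k = ln2 / t½ = 0.693147 / 43.9 = 0.01579 h⁻¹
Fraction remaining after one interval: r = e^(−kτ) = e^(−0.01579 × 23.3) = 0.6922
Before dose 4, 3 doses have been given (aged 1τ, 2τ, 3τ).
C_trough = C₀ × (r + r² + … + r^3) = C₀ × r(1−r^3)/(1−r)
        = 7.421 × 0.6922 × (1 − 0.3317) / (1 − 0.6922) = 11.15 mg/L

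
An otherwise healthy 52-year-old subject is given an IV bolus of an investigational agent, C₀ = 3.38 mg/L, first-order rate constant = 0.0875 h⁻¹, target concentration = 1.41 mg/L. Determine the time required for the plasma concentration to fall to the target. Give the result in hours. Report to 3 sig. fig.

9.99 h

t = ln(C₀ / C) / k = ln(3.380 / 1.41) / 0.08750
  = ln(2.397) / 0.08750 = 0.8742 / 0.08750 = 9.991 h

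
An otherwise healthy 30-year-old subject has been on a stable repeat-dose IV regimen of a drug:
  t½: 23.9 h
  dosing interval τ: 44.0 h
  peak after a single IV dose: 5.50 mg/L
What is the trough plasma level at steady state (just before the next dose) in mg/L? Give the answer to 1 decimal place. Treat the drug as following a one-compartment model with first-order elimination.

k = ln2 / t½ = 0.693147 / 23.9 = 0.02900 h⁻¹
e^(−kτ) = e^(−0.02900 × 44.0) = 0.2792
Accumulation ratio R = 1 / (1 − e^(−kτ)) = 1 / (1 − 0.2792) = 1.387
Steady-state trough = C₀ × R × e^(−kτ) = 5.50 × 1.387 × 0.2792 = 2.130 mg/L

2.1 mg/L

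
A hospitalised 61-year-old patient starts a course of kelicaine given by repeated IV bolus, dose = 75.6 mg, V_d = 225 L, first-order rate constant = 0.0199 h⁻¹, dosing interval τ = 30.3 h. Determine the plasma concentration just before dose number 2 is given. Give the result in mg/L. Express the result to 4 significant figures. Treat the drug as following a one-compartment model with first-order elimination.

0.1839 mg/L

C₀ per dose = Dose / Vd = 75.6 / 225 = 0.3360 mg/L
Fraction remaining after one interval: r = e^(−kτ) = e^(−0.01990 × 30.3) = 0.5472
Before dose 2, 1 dose has been given (aged 1τ).
C_trough = C₀ × r = 0.3360 × 0.5472 = 0.1839 mg/L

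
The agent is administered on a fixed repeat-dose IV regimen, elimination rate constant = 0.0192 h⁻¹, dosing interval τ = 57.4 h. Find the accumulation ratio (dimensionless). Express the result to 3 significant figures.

e^(−kτ) = e^(−0.01920 × 57.4) = 0.3322
Accumulation ratio R = 1 / (1 − e^(−kτ)) = 1 / (1 − 0.3322) = 1.497

1.50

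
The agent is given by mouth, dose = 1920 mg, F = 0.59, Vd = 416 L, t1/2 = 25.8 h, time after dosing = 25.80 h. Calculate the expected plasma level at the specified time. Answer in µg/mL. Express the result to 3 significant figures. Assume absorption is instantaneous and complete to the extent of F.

1.36 µg/mL

Amount reaching circulation = F × Dose = 0.59 × 1920 = 1133 mg
C₀ = F·Dose / Vd = 1133 / 416 = 2.724 mg/L
k = ln2 / t½ = 0.693147 / 25.8 = 0.02687 h⁻¹
t / t½ = 25.80 / 25.8 = 1 half-lives
C = C₀ × (1/2)^1 = 2.724 × 0.5000 = 1.362 mg/L
(1.362 mg/L = 1.362 µg/mL)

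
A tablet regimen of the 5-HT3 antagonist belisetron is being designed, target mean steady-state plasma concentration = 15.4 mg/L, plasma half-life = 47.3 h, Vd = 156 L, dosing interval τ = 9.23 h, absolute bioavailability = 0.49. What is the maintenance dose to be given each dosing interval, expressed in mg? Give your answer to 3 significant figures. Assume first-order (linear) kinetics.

663 mg

k = ln2 / t½ = 0.693147 / 47.3 = 0.01465 h⁻¹
CL = k × Vd = 0.01465 × 156 = 2.285 L/h
At steady state, F × (Dose/τ) = Css × CL.
Dose = Css × CL × τ / F = 15.4 × 2.285 × 9.23 / 0.49 = 662.8 mg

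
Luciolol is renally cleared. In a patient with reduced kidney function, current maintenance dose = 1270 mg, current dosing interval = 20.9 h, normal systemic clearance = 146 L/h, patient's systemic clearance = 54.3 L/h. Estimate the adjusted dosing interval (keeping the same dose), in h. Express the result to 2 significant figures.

56 h

To keep the same average steady-state level, dosing rate must scale with clearance.
CL ratio = 54.3 / 146 = 0.3719
New interval (same dose) = 20.9 / 0.3719 = 56.20 h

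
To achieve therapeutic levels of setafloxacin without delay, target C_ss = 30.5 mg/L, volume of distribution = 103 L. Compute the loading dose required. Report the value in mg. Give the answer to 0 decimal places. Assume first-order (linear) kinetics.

LD = Css × Vd = 30.5 × 103 = 3142 mg

3142 mg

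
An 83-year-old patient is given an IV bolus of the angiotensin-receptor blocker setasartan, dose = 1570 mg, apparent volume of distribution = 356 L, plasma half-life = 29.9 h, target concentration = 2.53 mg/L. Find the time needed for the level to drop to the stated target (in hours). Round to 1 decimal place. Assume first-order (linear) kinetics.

24.0 h

C₀ = Dose / Vd = 1570 / 356 = 4.410 mg/L
k = ln2 / t½ = 0.693147 / 29.9 = 0.02318 h⁻¹
t = ln(C₀ / C) / k = ln(4.410 / 2.53) / 0.02318
  = ln(1.743) / 0.02318 = 0.5556 / 0.02318 = 23.97 h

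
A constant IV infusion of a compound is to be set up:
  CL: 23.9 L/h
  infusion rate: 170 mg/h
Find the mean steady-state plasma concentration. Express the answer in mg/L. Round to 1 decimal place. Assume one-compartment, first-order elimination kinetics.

7.1 mg/L

At steady state Css = R₀ / CL = 170 / 23.90 = 7.113 mg/L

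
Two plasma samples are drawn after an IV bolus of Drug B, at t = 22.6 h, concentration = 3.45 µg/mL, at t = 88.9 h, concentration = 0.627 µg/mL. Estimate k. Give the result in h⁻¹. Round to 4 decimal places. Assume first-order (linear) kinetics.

k = ln(C₁/C₂) / (t₂ − t₁) = ln(3.45/0.627) / (88.9 − 22.6)
  = 1.705 / 66.30 = 0.02572 h⁻¹

0.0257 h⁻¹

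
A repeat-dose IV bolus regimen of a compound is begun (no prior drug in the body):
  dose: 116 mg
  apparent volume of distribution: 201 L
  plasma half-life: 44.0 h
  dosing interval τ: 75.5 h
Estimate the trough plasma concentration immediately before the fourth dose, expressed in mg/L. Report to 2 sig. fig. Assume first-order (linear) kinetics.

0.25 mg/L

C₀ per dose = Dose / Vd = 116 / 201 = 0.5771 mg/L
k = ln2 / t½ = 0.693147 / 44.0 = 0.01575 h⁻¹
Fraction remaining after one interval: r = e^(−kτ) = e^(−0.01575 × 75.5) = 0.3045
Before dose 4, 3 doses have been given (aged 1τ, 2τ, 3τ).
C_trough = C₀ × (r + r² + … + r^3) = C₀ × r(1−r^3)/(1−r)
        = 0.5771 × 0.3045 × (1 − 0.02823) / (1 − 0.3045) = 0.2455 mg/L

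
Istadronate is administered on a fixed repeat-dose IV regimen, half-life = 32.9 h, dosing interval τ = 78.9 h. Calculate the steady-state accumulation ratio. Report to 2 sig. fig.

k = ln2 / t½ = 0.693147 / 32.9 = 0.02107 h⁻¹
e^(−kτ) = e^(−0.02107 × 78.9) = 0.1897
Accumulation ratio R = 1 / (1 − e^(−kτ)) = 1 / (1 − 0.1897) = 1.234

1.2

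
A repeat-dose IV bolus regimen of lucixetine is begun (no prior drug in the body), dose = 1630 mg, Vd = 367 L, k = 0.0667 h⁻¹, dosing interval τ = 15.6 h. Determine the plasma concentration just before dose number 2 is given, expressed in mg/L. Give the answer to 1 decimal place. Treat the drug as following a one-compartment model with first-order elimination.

C₀ per dose = Dose / Vd = 1630 / 367 = 4.441 mg/L
Fraction remaining after one interval: r = e^(−kτ) = e^(−0.06670 × 15.6) = 0.3533
Before dose 2, 1 dose has been given (aged 1τ).
C_trough = C₀ × r = 4.441 × 0.3533 = 1.569 mg/L

1.6 mg/L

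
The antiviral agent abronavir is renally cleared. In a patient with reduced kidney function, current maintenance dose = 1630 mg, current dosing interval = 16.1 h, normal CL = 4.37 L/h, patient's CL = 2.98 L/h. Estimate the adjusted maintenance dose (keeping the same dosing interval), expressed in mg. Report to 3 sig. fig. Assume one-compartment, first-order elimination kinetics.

To keep the same average steady-state level, dosing rate must scale with clearance.
CL ratio = 2.98 / 4.37 = 0.6819
New dose (same interval) = 1630 × 0.6819 = 1111 mg

1110 mg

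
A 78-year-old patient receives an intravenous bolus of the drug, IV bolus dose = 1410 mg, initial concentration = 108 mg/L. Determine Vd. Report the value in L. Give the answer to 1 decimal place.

13.1 L

Vd = Dose / C₀ = 1410 / 108 = 13.06 L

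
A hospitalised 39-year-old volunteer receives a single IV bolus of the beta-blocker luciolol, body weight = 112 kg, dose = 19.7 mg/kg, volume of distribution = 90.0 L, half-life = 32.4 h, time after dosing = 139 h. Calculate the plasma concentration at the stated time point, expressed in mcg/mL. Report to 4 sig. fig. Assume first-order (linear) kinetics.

Total dose = 19.7 × 112 = 2206 mg
C₀ = Dose / Vd = 2206 / 90.0 = 24.51 mg/L
k = ln2 / t½ = 0.693147 / 32.4 = 0.02139 h⁻¹
C = C₀ · e^(−k·t) = 24.51 × e^(−0.02139 × 139)
  = 24.51 × 0.05114 = 1.253 mg/L
(1.253 mg/L = 1.253 mcg/mL)

1.253 mcg/mL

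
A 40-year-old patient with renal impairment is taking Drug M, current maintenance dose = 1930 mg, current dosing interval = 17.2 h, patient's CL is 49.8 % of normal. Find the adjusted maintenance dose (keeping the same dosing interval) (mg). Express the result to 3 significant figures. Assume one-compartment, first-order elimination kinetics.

To keep the same average steady-state level, dosing rate must scale with clearance.
CL ratio = 49.8 / 100 = 0.4980
New dose (same interval) = 1930 × 0.4980 = 961.1 mg

961 mg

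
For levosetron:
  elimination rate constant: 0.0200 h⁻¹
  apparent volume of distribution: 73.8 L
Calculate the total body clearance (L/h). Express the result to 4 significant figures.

CL = k × Vd = 0.0200 × 73.8 = 1.476 L/h

1.476 L/h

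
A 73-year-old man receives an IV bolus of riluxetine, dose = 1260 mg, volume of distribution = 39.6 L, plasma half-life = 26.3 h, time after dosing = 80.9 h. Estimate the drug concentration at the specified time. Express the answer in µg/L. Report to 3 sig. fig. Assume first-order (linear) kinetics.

C₀ = Dose / Vd = 1260 / 39.6 = 31.82 mg/L
k = ln2 / t½ = 0.693147 / 26.3 = 0.02636 h⁻¹
C = C₀ · e^(−k·t) = 31.82 × e^(−0.02636 × 80.9)
  = 31.82 × 0.1185 = 3.771 mg/L
Convert: 3.771 mg/L × 1000 = 3771 µg/L

3770 µg/L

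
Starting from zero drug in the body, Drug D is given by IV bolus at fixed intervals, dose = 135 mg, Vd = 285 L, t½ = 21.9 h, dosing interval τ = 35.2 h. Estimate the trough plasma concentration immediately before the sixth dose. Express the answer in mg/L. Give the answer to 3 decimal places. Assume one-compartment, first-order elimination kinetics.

0.231 mg/L

C₀ per dose = Dose / Vd = 135 / 285 = 0.4737 mg/L
k = ln2 / t½ = 0.693147 / 21.9 = 0.03165 h⁻¹
Fraction remaining after one interval: r = e^(−kτ) = e^(−0.03165 × 35.2) = 0.3282
Before dose 6, 5 doses have been given (aged 1τ, 2τ, 3τ, 4τ, 5τ).
C_trough = C₀ × (r + r² + … + r^5) = C₀ × r(1−r^5)/(1−r)
        = 0.4737 × 0.3282 × (1 − 0.003808) / (1 − 0.3282) = 0.2305 mg/L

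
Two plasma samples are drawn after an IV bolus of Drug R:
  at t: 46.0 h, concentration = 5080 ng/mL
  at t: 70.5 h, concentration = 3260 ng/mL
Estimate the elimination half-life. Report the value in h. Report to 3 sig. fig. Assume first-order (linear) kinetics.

k = ln(C₁/C₂) / (t₂ − t₁) = ln(5080/3260) / (70.5 − 46.0)
  = 0.4436 / 24.50 = 0.01811 h⁻¹
t½ = ln2 / k = 0.693147 / 0.01811 = 38.27 h

38.3 h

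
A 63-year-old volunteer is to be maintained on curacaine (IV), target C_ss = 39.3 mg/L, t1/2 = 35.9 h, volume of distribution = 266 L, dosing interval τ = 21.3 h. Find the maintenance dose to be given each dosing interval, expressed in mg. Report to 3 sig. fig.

4300 mg

k = ln2 / t½ = 0.693147 / 35.9 = 0.01931 h⁻¹
CL = k × Vd = 0.01931 × 266 = 5.136 L/h
At steady state, Dose/τ = Css × CL.
Dose = Css × CL × τ = 39.3 × 5.136 × 21.3 = 4299 mg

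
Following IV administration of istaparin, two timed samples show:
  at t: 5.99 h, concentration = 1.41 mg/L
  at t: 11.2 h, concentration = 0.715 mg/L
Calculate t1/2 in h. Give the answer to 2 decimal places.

5.32 h

k = ln(C₁/C₂) / (t₂ − t₁) = ln(1.41/0.715) / (11.2 − 5.99)
  = 0.6791 / 5.210 = 0.1303 h⁻¹
t½ = ln2 / k = 0.693147 / 0.1303 = 5.320 h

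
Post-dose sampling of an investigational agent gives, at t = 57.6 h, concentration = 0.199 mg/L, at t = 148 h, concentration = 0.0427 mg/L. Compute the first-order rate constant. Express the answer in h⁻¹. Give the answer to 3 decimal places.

k = ln(C₁/C₂) / (t₂ − t₁) = ln(0.199/0.0427) / (148 − 57.6)
  = 1.539 / 90.40 = 0.01702 h⁻¹

0.017 h⁻¹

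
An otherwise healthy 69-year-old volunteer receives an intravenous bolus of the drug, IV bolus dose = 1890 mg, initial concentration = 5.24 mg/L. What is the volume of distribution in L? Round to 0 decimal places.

361 L

Vd = Dose / C₀ = 1890 / 5.24 = 360.7 L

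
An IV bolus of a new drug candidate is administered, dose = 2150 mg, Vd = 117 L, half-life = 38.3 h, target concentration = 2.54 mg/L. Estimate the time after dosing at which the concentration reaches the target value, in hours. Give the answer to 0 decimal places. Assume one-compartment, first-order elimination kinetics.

C₀ = Dose / Vd = 2150 / 117 = 18.38 mg/L
k = ln2 / t½ = 0.693147 / 38.3 = 0.01810 h⁻¹
t = ln(C₀ / C) / k = ln(18.38 / 2.54) / 0.01810
  = ln(7.236) / 0.01810 = 1.979 / 0.01810 = 109.3 h

109 h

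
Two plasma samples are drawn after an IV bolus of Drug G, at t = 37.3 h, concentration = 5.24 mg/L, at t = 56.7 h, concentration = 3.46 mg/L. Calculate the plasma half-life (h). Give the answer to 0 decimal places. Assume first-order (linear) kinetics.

k = ln(C₁/C₂) / (t₂ − t₁) = ln(5.24/3.46) / (56.7 − 37.3)
  = 0.4151 / 19.40 = 0.02140 h⁻¹
t½ = ln2 / k = 0.693147 / 0.02140 = 32.39 h

32 h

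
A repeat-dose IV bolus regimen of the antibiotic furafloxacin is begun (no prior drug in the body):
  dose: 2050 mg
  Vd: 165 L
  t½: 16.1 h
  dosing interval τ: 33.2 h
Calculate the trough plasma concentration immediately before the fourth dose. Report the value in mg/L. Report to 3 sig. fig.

C₀ per dose = Dose / Vd = 2050 / 165 = 12.42 mg/L
k = ln2 / t½ = 0.693147 / 16.1 = 0.04305 h⁻¹
Fraction remaining after one interval: r = e^(−kτ) = e^(−0.04305 × 33.2) = 0.2395
Before dose 4, 3 doses have been given (aged 1τ, 2τ, 3τ).
C_trough = C₀ × (r + r² + … + r^3) = C₀ × r(1−r^3)/(1−r)
        = 12.42 × 0.2395 × (1 − 0.01374) / (1 − 0.2395) = 3.858 mg/L

3.86 mg/L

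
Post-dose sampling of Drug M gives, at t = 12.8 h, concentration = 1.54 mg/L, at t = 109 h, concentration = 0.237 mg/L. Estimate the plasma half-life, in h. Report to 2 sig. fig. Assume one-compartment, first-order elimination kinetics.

36 h

k = ln(C₁/C₂) / (t₂ − t₁) = ln(1.54/0.237) / (109 − 12.8)
  = 1.871 / 96.20 = 0.01945 h⁻¹
t½ = ln2 / k = 0.693147 / 0.01945 = 35.64 h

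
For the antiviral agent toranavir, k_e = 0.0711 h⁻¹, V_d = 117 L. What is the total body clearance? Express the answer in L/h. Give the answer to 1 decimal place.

8.3 L/h

CL = k × Vd = 0.0711 × 117 = 8.319 L/h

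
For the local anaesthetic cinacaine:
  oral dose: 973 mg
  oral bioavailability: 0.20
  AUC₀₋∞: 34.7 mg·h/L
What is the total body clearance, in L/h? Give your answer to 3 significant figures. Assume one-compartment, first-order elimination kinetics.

5.61 L/h

CL = F·Dose / AUC = 0.20 × 973 / 34.7 = 5.608 L/h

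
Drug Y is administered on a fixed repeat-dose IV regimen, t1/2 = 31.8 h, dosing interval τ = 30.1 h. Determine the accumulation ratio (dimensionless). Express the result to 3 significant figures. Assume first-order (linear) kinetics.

2.08

k = ln2 / t½ = 0.693147 / 31.8 = 0.02180 h⁻¹
e^(−kτ) = e^(−0.02180 × 30.1) = 0.5188
Accumulation ratio R = 1 / (1 − e^(−kτ)) = 1 / (1 − 0.5188) = 2.078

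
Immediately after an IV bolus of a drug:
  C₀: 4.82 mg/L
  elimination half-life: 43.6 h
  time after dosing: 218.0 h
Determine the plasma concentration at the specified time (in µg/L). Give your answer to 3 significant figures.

151 µg/L

k = ln2 / t½ = 0.693147 / 43.6 = 0.01590 h⁻¹
t / t½ = 218.0 / 43.6 = 5 half-lives
C = C₀ × (1/2)^5 = 4.820 × 0.03125 = 0.1506 mg/L
Convert: 0.1506 mg/L × 1000 = 150.6 µg/L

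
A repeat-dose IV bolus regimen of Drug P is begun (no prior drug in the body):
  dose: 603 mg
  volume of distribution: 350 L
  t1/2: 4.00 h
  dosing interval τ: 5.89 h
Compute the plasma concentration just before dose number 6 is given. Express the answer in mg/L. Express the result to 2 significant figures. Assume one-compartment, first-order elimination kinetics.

0.96 mg/L

C₀ per dose = Dose / Vd = 603 / 350 = 1.723 mg/L
k = ln2 / t½ = 0.693147 / 4.00 = 0.1733 h⁻¹
Fraction remaining after one interval: r = e^(−kτ) = e^(−0.1733 × 5.89) = 0.3603
Before dose 6, 5 doses have been given (aged 1τ, 2τ, 3τ, 4τ, 5τ).
C_trough = C₀ × (r + r² + … + r^5) = C₀ × r(1−r^5)/(1−r)
        = 1.723 × 0.3603 × (1 − 0.006072) / (1 − 0.3603) = 0.9646 mg/L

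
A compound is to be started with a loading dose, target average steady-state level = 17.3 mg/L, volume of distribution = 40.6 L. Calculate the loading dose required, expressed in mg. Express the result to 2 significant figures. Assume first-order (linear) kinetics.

700 mg

LD = Css × Vd = 17.3 × 40.6 = 702.4 mg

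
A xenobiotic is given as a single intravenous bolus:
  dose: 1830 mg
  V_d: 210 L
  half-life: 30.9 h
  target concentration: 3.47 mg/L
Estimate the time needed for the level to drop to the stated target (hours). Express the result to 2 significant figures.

41 h

C₀ = Dose / Vd = 1830 / 210 = 8.714 mg/L
k = ln2 / t½ = 0.693147 / 30.9 = 0.02243 h⁻¹
t = ln(C₀ / C) / k = ln(8.714 / 3.47) / 0.02243
  = ln(2.511) / 0.02243 = 0.9207 / 0.02243 = 41.05 h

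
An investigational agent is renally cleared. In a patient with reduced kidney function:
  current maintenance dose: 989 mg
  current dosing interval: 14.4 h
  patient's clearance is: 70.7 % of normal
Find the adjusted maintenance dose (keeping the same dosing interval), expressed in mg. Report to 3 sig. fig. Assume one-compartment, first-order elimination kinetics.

To keep the same average steady-state level, dosing rate must scale with clearance.
CL ratio = 70.7 / 100 = 0.7070
New dose (same interval) = 989 × 0.7070 = 699.2 mg

699 mg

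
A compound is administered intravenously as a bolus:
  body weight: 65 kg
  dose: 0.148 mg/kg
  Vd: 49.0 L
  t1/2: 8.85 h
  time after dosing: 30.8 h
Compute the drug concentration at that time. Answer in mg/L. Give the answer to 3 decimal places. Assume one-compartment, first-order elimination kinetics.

Total dose = 0.148 × 65 = 9.620 mg
C₀ = Dose / Vd = 9.620 / 49.0 = 0.1963 mg/L
k = ln2 / t½ = 0.693147 / 8.85 = 0.07832 h⁻¹
C = C₀ · e^(−k·t) = 0.1963 × e^(−0.07832 × 30.8)
  = 0.1963 × 0.08961 = 0.01759 mg/L

0.018 mg/L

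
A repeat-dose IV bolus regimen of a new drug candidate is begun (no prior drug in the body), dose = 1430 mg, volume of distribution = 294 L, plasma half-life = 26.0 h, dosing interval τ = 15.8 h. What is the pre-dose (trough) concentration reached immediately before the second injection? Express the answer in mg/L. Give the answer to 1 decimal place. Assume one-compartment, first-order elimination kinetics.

C₀ per dose = Dose / Vd = 1430 / 294 = 4.864 mg/L
k = ln2 / t½ = 0.693147 / 26.0 = 0.02666 h⁻¹
Fraction remaining after one interval: r = e^(−kτ) = e^(−0.02666 × 15.8) = 0.6562
Before dose 2, 1 dose has been given (aged 1τ).
C_trough = C₀ × r = 4.864 × 0.6562 = 3.192 mg/L

3.2 mg/L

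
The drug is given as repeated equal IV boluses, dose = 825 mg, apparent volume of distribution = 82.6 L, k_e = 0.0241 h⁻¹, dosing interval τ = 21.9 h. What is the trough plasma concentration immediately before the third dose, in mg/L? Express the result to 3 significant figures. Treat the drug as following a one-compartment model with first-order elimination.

C₀ per dose = Dose / Vd = 825 / 82.6 = 9.988 mg/L
Fraction remaining after one interval: r = e^(−kτ) = e^(−0.02410 × 21.9) = 0.5899
Before dose 3, 2 doses have been given (aged 1τ, 2τ).
C_trough = C₀ × (r + r²) = 9.988 × (0.5899 + 0.3480) = 9.368 mg/L

9.37 mg/L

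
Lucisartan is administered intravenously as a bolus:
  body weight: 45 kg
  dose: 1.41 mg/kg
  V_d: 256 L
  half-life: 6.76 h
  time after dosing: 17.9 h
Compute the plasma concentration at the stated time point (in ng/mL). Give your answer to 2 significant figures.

Total dose = 1.41 × 45 = 63.45 mg
C₀ = Dose / Vd = 63.45 / 256 = 0.2479 mg/L
k = ln2 / t½ = 0.693147 / 6.76 = 0.1025 h⁻¹
C = C₀ · e^(−k·t) = 0.2479 × e^(−0.1025 × 17.9)
  = 0.2479 × 0.1597 = 0.03959 mg/L
Convert: 0.03959 mg/L × 1000 = 39.59 ng/mL

40 ng/mL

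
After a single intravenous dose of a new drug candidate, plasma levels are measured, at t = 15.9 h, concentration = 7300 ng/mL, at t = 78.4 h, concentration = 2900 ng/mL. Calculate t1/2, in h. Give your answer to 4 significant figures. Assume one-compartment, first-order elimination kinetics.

46.93 h

k = ln(C₁/C₂) / (t₂ − t₁) = ln(7300/2900) / (78.4 − 15.9)
  = 0.9232 / 62.50 = 0.01477 h⁻¹
t½ = ln2 / k = 0.693147 / 0.01477 = 46.93 h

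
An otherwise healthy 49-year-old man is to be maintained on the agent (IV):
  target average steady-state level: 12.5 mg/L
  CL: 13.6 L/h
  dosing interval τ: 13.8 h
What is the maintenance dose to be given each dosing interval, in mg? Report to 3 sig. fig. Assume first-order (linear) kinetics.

2350 mg

At steady state, Dose/τ = Css × CL.
Dose = Css × CL × τ = 12.5 × 13.60 × 13.8 = 2346 mg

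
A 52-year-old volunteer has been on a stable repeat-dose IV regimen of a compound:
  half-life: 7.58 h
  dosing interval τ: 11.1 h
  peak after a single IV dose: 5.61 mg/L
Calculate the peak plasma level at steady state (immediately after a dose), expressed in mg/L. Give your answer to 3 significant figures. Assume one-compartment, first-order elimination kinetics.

k = ln2 / t½ = 0.693147 / 7.58 = 0.09144 h⁻¹
e^(−kτ) = e^(−0.09144 × 11.1) = 0.3624
Accumulation ratio R = 1 / (1 − e^(−kτ)) = 1 / (1 − 0.3624) = 1.568
Steady-state peak = C₀ × R = 5.61 × 1.568 = 8.796 mg/L

8.80 mg/L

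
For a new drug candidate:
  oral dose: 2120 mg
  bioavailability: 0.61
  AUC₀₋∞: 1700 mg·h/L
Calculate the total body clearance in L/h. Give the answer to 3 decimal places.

0.761 L/h

CL = F·Dose / AUC = 0.61 × 2120 / 1700 = 0.7607 L/h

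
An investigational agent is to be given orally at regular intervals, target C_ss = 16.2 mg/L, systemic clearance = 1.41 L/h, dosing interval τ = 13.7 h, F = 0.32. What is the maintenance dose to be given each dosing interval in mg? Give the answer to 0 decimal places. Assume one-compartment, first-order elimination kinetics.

At steady state, F × (Dose/τ) = Css × CL.
Dose = Css × CL × τ / F = 16.2 × 1.410 × 13.7 / 0.32 = 977.9 mg

978 mg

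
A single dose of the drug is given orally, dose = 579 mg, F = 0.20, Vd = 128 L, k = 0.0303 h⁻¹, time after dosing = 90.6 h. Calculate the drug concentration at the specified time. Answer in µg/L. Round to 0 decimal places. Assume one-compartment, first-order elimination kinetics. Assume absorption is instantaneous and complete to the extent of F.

58 µg/L

Amount reaching circulation = F × Dose = 0.20 × 579.0 = 115.8 mg
C₀ = F·Dose / Vd = 115.8 / 128 = 0.9047 mg/L
C = C₀ · e^(−k·t) = 0.9047 × e^(−0.03030 × 90.6)
  = 0.9047 × 0.06424 = 0.05812 mg/L
Convert: 0.05812 mg/L × 1000 = 58.12 µg/L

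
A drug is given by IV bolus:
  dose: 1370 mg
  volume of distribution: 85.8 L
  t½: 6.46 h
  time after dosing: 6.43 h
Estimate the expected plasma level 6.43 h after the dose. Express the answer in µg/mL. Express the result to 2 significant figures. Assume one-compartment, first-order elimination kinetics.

C₀ = Dose / Vd = 1370 / 85.8 = 15.97 mg/L
k = ln2 / t½ = 0.693147 / 6.46 = 0.1073 h⁻¹
C = C₀ · e^(−k·t) = 15.97 × e^(−0.1073 × 6.43)
  = 15.97 × 0.5016 = 8.011 mg/L
(8.011 mg/L = 8.011 µg/mL)

8.0 µg/mL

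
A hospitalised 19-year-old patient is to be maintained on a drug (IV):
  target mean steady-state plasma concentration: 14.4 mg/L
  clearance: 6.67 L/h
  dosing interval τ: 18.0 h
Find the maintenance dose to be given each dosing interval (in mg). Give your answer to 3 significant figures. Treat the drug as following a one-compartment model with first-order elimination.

At steady state, Dose/τ = Css × CL.
Dose = Css × CL × τ = 14.4 × 6.670 × 18.0 = 1729 mg

1730 mg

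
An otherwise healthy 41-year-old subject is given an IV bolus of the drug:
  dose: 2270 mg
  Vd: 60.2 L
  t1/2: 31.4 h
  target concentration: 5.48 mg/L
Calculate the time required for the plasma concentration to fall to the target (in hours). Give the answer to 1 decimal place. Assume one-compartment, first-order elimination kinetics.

87.4 h

C₀ = Dose / Vd = 2270 / 60.2 = 37.71 mg/L
k = ln2 / t½ = 0.693147 / 31.4 = 0.02207 h⁻¹
t = ln(C₀ / C) / k = ln(37.71 / 5.48) / 0.02207
  = ln(6.881) / 0.02207 = 1.929 / 0.02207 = 87.40 h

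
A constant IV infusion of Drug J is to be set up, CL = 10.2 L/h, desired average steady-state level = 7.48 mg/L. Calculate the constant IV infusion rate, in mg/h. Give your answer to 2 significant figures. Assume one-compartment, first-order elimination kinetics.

76 mg/h

At steady state, infusion rate R₀ = Css × CL = 7.48 × 10.20 = 76.30 mg/h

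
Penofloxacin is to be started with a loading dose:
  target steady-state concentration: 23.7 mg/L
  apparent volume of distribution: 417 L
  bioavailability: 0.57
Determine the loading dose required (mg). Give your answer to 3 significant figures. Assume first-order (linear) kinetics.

LD = Css × Vd / F = 23.7 × 417 / 0.57 = 17340 mg

17300 mg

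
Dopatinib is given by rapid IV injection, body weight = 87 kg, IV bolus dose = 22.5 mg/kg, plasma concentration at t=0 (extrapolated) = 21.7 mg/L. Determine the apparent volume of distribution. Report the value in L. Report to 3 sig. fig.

Dose = 22.5 × 87 = 1958 mg
Vd = Dose / C₀ = 1958 / 21.7 = 90.23 L

90.2 L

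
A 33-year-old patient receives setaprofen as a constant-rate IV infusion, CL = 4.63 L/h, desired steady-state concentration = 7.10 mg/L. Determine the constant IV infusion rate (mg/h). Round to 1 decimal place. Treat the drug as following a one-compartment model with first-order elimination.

32.9 mg/h

At steady state, infusion rate R₀ = Css × CL = 7.10 × 4.630 = 32.87 mg/h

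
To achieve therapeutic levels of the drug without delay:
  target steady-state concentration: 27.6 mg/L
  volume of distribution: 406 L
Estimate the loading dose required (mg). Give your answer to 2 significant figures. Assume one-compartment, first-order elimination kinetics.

11000 mg

LD = Css × Vd = 27.6 × 406 = 11210 mg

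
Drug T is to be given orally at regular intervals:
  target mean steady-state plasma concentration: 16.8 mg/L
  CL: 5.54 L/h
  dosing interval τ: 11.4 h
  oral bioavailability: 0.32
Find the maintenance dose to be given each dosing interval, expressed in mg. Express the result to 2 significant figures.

At steady state, F × (Dose/τ) = Css × CL.
Dose = Css × CL × τ / F = 16.8 × 5.540 × 11.4 / 0.32 = 3316 mg

3300 mg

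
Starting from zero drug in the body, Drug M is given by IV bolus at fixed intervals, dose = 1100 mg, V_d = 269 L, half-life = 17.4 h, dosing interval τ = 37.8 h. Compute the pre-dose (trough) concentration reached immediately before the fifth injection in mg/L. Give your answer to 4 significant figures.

C₀ per dose = Dose / Vd = 1100 / 269 = 4.089 mg/L
k = ln2 / t½ = 0.693147 / 17.4 = 0.03984 h⁻¹
Fraction remaining after one interval: r = e^(−kτ) = e^(−0.03984 × 37.8) = 0.2218
Before dose 5, 4 doses have been given (aged 1τ, 2τ, 3τ, 4τ).
C_trough = C₀ × (r + r² + … + r^4) = C₀ × r(1−r^4)/(1−r)
        = 4.089 × 0.2218 × (1 − 0.002420) / (1 − 0.2218) = 1.163 mg/L

1.163 mg/L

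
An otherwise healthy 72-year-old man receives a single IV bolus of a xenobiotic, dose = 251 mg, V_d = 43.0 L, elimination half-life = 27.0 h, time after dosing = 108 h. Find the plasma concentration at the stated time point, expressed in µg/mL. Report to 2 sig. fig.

0.36 µg/mL

C₀ = Dose / Vd = 251.0 / 43.0 = 5.837 mg/L
k = ln2 / t½ = 0.693147 / 27.0 = 0.02567 h⁻¹
C = C₀ · e^(−k·t) = 5.837 × e^(−0.02567 × 108)
  = 5.837 × 0.06251 = 0.3649 mg/L
(0.3649 mg/L = 0.3649 µg/mL)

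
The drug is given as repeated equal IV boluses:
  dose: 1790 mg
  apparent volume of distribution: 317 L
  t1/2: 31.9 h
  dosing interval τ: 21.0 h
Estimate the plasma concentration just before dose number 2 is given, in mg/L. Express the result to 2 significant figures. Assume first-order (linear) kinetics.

C₀ per dose = Dose / Vd = 1790 / 317 = 5.647 mg/L
k = ln2 / t½ = 0.693147 / 31.9 = 0.02173 h⁻¹
Fraction remaining after one interval: r = e^(−kτ) = e^(−0.02173 × 21.0) = 0.6336
Before dose 2, 1 dose has been given (aged 1τ).
C_trough = C₀ × r = 5.647 × 0.6336 = 3.578 mg/L

3.6 mg/L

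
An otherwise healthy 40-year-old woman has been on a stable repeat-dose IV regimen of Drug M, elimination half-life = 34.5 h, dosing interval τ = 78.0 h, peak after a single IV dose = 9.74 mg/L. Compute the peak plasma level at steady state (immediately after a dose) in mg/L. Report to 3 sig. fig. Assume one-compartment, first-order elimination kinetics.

k = ln2 / t½ = 0.693147 / 34.5 = 0.02009 h⁻¹
e^(−kτ) = e^(−0.02009 × 78.0) = 0.2087
Accumulation ratio R = 1 / (1 − e^(−kτ)) = 1 / (1 − 0.2087) = 1.264
Steady-state peak = C₀ × R = 9.74 × 1.264 = 12.31 mg/L

12.3 mg/L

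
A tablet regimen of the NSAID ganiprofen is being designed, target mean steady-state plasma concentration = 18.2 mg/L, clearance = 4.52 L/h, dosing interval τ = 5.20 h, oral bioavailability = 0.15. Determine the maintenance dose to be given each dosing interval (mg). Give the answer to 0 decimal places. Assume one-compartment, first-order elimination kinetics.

2852 mg

At steady state, F × (Dose/τ) = Css × CL.
Dose = Css × CL × τ / F = 18.2 × 4.520 × 5.20 / 0.15 = 2852 mg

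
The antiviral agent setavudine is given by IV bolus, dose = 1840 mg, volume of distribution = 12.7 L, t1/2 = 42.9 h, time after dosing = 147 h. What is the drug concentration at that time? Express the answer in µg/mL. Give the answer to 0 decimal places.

C₀ = Dose / Vd = 1840 / 12.7 = 144.9 mg/L
k = ln2 / t½ = 0.693147 / 42.9 = 0.01616 h⁻¹
C = C₀ · e^(−k·t) = 144.9 × e^(−0.01616 × 147)
  = 144.9 × 0.09297 = 13.47 mg/L
(13.47 mg/L = 13.47 µg/mL)

13 µg/mL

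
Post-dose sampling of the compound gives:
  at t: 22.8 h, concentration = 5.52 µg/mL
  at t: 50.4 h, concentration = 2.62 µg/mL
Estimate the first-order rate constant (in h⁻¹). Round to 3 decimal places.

0.027 h⁻¹

k = ln(C₁/C₂) / (t₂ − t₁) = ln(5.52/2.62) / (50.4 − 22.8)
  = 0.7452 / 27.60 = 0.02700 h⁻¹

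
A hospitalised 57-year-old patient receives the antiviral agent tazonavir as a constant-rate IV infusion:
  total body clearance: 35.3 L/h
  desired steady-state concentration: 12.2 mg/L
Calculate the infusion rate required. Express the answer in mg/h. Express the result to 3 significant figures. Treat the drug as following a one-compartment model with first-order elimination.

At steady state, infusion rate R₀ = Css × CL = 12.2 × 35.30 = 430.7 mg/h

431 mg/h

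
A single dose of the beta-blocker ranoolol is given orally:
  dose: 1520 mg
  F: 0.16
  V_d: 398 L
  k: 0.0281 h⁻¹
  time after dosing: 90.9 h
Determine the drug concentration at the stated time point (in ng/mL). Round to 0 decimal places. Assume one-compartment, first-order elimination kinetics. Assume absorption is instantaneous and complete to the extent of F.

48 ng/mL

Amount reaching circulation = F × Dose = 0.16 × 1520 = 243.2 mg
C₀ = F·Dose / Vd = 243.2 / 398 = 0.6111 mg/L
C = C₀ · e^(−k·t) = 0.6111 × e^(−0.02810 × 90.9)
  = 0.6111 × 0.07775 = 0.04751 mg/L
Convert: 0.04751 mg/L × 1000 = 47.51 ng/mL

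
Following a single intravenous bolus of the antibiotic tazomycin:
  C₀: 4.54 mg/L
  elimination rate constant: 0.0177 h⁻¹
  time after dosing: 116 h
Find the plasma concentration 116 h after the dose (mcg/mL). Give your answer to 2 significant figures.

C = C₀ · e^(−k·t) = 4.540 × e^(−0.01770 × 116)
  = 4.540 × 0.1283 = 0.5825 mg/L
(0.5825 mg/L = 0.5825 mcg/mL)

0.58 mcg/mL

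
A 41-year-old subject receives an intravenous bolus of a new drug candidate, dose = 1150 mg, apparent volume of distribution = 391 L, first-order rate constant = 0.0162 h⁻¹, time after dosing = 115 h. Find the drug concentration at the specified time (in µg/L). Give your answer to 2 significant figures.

460 µg/L

C₀ = Dose / Vd = 1150 / 391 = 2.941 mg/L
C = C₀ · e^(−k·t) = 2.941 × e^(−0.01620 × 115)
  = 2.941 × 0.1552 = 0.4564 mg/L
Convert: 0.4564 mg/L × 1000 = 456.4 µg/L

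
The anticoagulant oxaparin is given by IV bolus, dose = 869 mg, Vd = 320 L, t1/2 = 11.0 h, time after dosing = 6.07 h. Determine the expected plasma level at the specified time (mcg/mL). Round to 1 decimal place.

C₀ = Dose / Vd = 869.0 / 320 = 2.716 mg/L
k = ln2 / t½ = 0.693147 / 11.0 = 0.06301 h⁻¹
C = C₀ · e^(−k·t) = 2.716 × e^(−0.06301 × 6.07)
  = 2.716 × 0.6822 = 1.853 mg/L
(1.853 mg/L = 1.853 mcg/mL)

1.9 mcg/mL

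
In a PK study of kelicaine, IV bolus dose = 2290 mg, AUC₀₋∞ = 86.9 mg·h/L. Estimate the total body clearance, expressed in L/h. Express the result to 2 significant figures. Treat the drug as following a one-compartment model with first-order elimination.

26 L/h

CL = Dose / AUC = 2290 / 86.9 = 26.35 L/h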